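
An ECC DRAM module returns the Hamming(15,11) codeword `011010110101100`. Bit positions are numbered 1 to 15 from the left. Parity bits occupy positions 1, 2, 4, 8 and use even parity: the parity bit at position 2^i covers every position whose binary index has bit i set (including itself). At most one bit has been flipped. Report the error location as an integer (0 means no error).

s1: b1⊕b3⊕b5⊕b7⊕b9⊕b11⊕b13⊕b15 = 0⊕1⊕1⊕1⊕0⊕0⊕1⊕0 = 0
s2: b2⊕b3⊕b6⊕b7⊕b10⊕b11⊕b14⊕b15 = 1⊕1⊕0⊕1⊕1⊕0⊕0⊕0 = 0
s4: b4⊕b5⊕b6⊕b7⊕b12⊕b13⊕b14⊕b15 = 0⊕1⊕0⊕1⊕1⊕1⊕0⊕0 = 0
s8: b8⊕b9⊕b10⊕b11⊕b12⊕b13⊕b14⊕b15 = 1⊕0⊕1⊕0⊕1⊕1⊕0⊕0 = 0
Syndrome (s8...s1) = 0000 → position 0 (no error).

0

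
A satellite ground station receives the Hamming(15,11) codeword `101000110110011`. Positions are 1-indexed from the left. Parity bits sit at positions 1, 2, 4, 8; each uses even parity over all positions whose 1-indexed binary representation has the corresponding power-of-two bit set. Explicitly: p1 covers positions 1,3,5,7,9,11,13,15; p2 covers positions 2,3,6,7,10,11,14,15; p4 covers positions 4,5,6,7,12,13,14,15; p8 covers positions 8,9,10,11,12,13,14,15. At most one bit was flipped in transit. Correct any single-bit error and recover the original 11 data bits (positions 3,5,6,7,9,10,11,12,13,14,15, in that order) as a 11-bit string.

10010110111

s1: b1⊕b3⊕b5⊕b7⊕b9⊕b11⊕b13⊕b15 = 1⊕1⊕0⊕1⊕0⊕1⊕0⊕1 = 1
s2: b2⊕b3⊕b6⊕b7⊕b10⊕b11⊕b14⊕b15 = 0⊕1⊕0⊕1⊕1⊕1⊕1⊕1 = 0
s4: b4⊕b5⊕b6⊕b7⊕b12⊕b13⊕b14⊕b15 = 0⊕0⊕0⊕1⊕0⊕0⊕1⊕1 = 1
s8: b8⊕b9⊕b10⊕b11⊕b12⊕b13⊕b14⊕b15 = 1⊕0⊕1⊕1⊕0⊕0⊕1⊕1 = 1
Syndrome (s8...s1) = 1101 → position 13.
Flip bit 13: corrected codeword = 101000110110111
Data bits at positions 3,5,6,7,9,10,11,12,13,14,15: 10010110111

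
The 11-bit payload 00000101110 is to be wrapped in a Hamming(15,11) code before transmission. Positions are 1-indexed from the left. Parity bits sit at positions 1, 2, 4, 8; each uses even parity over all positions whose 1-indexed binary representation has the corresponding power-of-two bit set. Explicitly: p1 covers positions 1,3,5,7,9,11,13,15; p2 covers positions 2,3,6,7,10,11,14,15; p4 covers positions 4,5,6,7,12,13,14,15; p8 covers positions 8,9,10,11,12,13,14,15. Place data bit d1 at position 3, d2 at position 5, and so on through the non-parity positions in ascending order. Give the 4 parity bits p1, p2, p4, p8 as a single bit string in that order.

1010

Place data bits at non-power-of-two positions: b3=0, b5=0, b6=0, b7=0, b9=0, b10=1, b11=0, b12=1, b13=1, b14=1, b15=0.
p1 = XOR of data positions {3,5,7,9,11,13,15} = 0⊕0⊕0⊕0⊕0⊕1⊕0 = 1
p2 = XOR of data positions {3,6,7,10,11,14,15} = 0⊕0⊕0⊕1⊕0⊕1⊕0 = 0
p4 = XOR of data positions {5,6,7,12,13,14,15} = 0⊕0⊕0⊕1⊕1⊕1⊕0 = 1
p8 = XOR of data positions {9,10,11,12,13,14,15} = 0⊕1⊕0⊕1⊕1⊕1⊕0 = 0
Parity bits p1,p2,p4,p8 = 1010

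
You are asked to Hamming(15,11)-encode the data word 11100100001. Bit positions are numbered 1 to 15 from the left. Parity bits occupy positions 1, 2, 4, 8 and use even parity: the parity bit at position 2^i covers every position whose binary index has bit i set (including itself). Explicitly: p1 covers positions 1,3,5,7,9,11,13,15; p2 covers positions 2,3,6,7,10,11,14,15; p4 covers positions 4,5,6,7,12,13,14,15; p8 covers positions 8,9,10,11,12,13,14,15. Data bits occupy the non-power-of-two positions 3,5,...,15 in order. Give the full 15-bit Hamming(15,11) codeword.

Place data bits at non-power-of-two positions: b3=1, b5=1, b6=1, b7=0, b9=0, b10=1, b11=0, b12=0, b13=0, b14=0, b15=1.
p1 = XOR of data positions {3,5,7,9,11,13,15} = 1⊕1⊕0⊕0⊕0⊕0⊕1 = 1
p2 = XOR of data positions {3,6,7,10,11,14,15} = 1⊕1⊕0⊕1⊕0⊕0⊕1 = 0
p4 = XOR of data positions {5,6,7,12,13,14,15} = 1⊕1⊕0⊕0⊕0⊕0⊕1 = 1
p8 = XOR of data positions {9,10,11,12,13,14,15} = 0⊕1⊕0⊕0⊕0⊕0⊕1 = 0
Codeword b1..b15 = 101111000100001

101111000100001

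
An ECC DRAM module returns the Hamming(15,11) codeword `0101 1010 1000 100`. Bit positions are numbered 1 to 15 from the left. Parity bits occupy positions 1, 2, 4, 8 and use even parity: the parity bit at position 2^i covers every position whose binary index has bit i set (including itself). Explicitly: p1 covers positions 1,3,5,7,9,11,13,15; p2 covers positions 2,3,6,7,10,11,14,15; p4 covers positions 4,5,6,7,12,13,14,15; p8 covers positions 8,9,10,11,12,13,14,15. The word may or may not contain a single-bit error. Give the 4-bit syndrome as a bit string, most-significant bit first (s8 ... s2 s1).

0000

s1: b1⊕b3⊕b5⊕b7⊕b9⊕b11⊕b13⊕b15 = 0⊕0⊕1⊕1⊕1⊕0⊕1⊕0 = 0
s2: b2⊕b3⊕b6⊕b7⊕b10⊕b11⊕b14⊕b15 = 1⊕0⊕0⊕1⊕0⊕0⊕0⊕0 = 0
s4: b4⊕b5⊕b6⊕b7⊕b12⊕b13⊕b14⊕b15 = 1⊕1⊕0⊕1⊕0⊕1⊕0⊕0 = 0
s8: b8⊕b9⊕b10⊕b11⊕b12⊕b13⊕b14⊕b15 = 0⊕1⊕0⊕0⊕0⊕1⊕0⊕0 = 0
Syndrome (s8...s1) = 0000 → position 0 (no error).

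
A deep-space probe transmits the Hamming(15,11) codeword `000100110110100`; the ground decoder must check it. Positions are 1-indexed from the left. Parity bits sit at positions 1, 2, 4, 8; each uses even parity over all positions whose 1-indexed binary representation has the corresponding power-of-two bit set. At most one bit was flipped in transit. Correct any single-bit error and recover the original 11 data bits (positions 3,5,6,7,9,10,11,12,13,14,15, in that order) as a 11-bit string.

s1: b1⊕b3⊕b5⊕b7⊕b9⊕b11⊕b13⊕b15 = 0⊕0⊕0⊕1⊕0⊕1⊕1⊕0 = 1
s2: b2⊕b3⊕b6⊕b7⊕b10⊕b11⊕b14⊕b15 = 0⊕0⊕0⊕1⊕1⊕1⊕0⊕0 = 1
s4: b4⊕b5⊕b6⊕b7⊕b12⊕b13⊕b14⊕b15 = 1⊕0⊕0⊕1⊕0⊕1⊕0⊕0 = 1
s8: b8⊕b9⊕b10⊕b11⊕b12⊕b13⊕b14⊕b15 = 1⊕0⊕1⊕1⊕0⊕1⊕0⊕0 = 0
Syndrome (s8...s1) = 0111 → position 7.
Flip bit 7: corrected codeword = 000100010110100
Data bits at positions 3,5,6,7,9,10,11,12,13,14,15: 00000110100

00000110100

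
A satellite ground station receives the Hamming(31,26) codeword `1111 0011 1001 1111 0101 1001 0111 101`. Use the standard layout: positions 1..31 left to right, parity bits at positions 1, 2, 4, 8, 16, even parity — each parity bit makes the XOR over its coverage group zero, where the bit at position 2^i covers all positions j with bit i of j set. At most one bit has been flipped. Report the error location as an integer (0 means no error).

6

s1: b1⊕b3⊕b5⊕b7⊕b9⊕b11⊕b13⊕b15⊕b17⊕b19⊕b21⊕b23⊕b25⊕b27⊕b29⊕b31 = 1⊕1⊕0⊕1⊕1⊕0⊕1⊕1⊕0⊕0⊕1⊕0⊕0⊕1⊕1⊕1 = 0
s2: b2⊕b3⊕b6⊕b7⊕b10⊕b11⊕b14⊕b15⊕b18⊕b19⊕b22⊕b23⊕b26⊕b27⊕b30⊕b31 = 1⊕1⊕0⊕1⊕0⊕0⊕1⊕1⊕1⊕0⊕0⊕0⊕1⊕1⊕0⊕1 = 1
s4: b4⊕b5⊕b6⊕b7⊕b12⊕b13⊕b14⊕b15⊕b20⊕b21⊕b22⊕b23⊕b28⊕b29⊕b30⊕b31 = 1⊕0⊕0⊕1⊕1⊕1⊕1⊕1⊕1⊕1⊕0⊕0⊕1⊕1⊕0⊕1 = 1
s8: b8⊕b9⊕b10⊕b11⊕b12⊕b13⊕b14⊕b15⊕b24⊕b25⊕b26⊕b27⊕b28⊕b29⊕b30⊕b31 = 1⊕1⊕0⊕0⊕1⊕1⊕1⊕1⊕1⊕0⊕1⊕1⊕1⊕1⊕0⊕1 = 0
s16: b16⊕b17⊕b18⊕b19⊕b20⊕b21⊕b22⊕b23⊕b24⊕b25⊕b26⊕b27⊕b28⊕b29⊕b30⊕b31 = 1⊕0⊕1⊕0⊕1⊕1⊕0⊕0⊕1⊕0⊕1⊕1⊕1⊕1⊕0⊕1 = 0
Syndrome (s16...s1) = 00110 → position 6.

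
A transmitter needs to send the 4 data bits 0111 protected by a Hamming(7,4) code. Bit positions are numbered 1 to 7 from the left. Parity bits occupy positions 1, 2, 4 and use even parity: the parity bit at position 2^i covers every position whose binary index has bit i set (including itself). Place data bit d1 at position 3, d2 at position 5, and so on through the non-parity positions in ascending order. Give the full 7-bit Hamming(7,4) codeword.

0001111

Place data bits at non-power-of-two positions: b3=0, b5=1, b6=1, b7=1.
p1 = XOR of data positions {3,5,7} = 0⊕1⊕1 = 0
p2 = XOR of data positions {3,6,7} = 0⊕1⊕1 = 0
p4 = XOR of data positions {5,6,7} = 1⊕1⊕1 = 1
Codeword b1..b7 = 0001111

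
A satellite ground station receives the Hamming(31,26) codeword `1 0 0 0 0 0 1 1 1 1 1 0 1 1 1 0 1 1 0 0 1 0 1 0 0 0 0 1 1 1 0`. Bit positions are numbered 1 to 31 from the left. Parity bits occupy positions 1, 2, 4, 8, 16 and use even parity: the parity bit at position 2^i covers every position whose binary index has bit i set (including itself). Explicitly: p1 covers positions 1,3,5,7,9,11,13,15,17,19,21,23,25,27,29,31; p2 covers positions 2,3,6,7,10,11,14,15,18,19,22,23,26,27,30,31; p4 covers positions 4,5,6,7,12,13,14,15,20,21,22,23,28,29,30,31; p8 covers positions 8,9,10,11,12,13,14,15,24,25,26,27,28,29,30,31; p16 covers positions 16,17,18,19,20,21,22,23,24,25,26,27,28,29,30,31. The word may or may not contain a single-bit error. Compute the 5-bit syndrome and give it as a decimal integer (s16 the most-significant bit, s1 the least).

20

s1: b1⊕b3⊕b5⊕b7⊕b9⊕b11⊕b13⊕b15⊕b17⊕b19⊕b21⊕b23⊕b25⊕b27⊕b29⊕b31 = 1⊕0⊕0⊕1⊕1⊕1⊕1⊕1⊕1⊕0⊕1⊕1⊕0⊕0⊕1⊕0 = 0
s2: b2⊕b3⊕b6⊕b7⊕b10⊕b11⊕b14⊕b15⊕b18⊕b19⊕b22⊕b23⊕b26⊕b27⊕b30⊕b31 = 0⊕0⊕0⊕1⊕1⊕1⊕1⊕1⊕1⊕0⊕0⊕1⊕0⊕0⊕1⊕0 = 0
s4: b4⊕b5⊕b6⊕b7⊕b12⊕b13⊕b14⊕b15⊕b20⊕b21⊕b22⊕b23⊕b28⊕b29⊕b30⊕b31 = 0⊕0⊕0⊕1⊕0⊕1⊕1⊕1⊕0⊕1⊕0⊕1⊕1⊕1⊕1⊕0 = 1
s8: b8⊕b9⊕b10⊕b11⊕b12⊕b13⊕b14⊕b15⊕b24⊕b25⊕b26⊕b27⊕b28⊕b29⊕b30⊕b31 = 1⊕1⊕1⊕1⊕0⊕1⊕1⊕1⊕0⊕0⊕0⊕0⊕1⊕1⊕1⊕0 = 0
s16: b16⊕b17⊕b18⊕b19⊕b20⊕b21⊕b22⊕b23⊕b24⊕b25⊕b26⊕b27⊕b28⊕b29⊕b30⊕b31 = 0⊕1⊕1⊕0⊕0⊕1⊕0⊕1⊕0⊕0⊕0⊕0⊕1⊕1⊕1⊕0 = 1
Syndrome (s16...s1) = 10100 → position 20.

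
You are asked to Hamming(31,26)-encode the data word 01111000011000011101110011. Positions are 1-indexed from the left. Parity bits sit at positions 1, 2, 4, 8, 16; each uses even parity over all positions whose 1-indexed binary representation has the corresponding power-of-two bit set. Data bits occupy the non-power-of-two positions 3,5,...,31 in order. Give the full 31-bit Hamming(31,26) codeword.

Place data bits at non-power-of-two positions: b3=0, b5=1, b6=1, b7=1, b9=1, b10=0, b11=0, b12=0, b13=0, b14=1, b15=1, b17=0, b18=0, b19=0, b20=0, b21=1, b22=1, b23=1, b24=0, b25=1, b26=1, b27=1, b28=0, b29=0, b30=1, b31=1.
p1 = XOR of data positions {3,5,7,9,11,13,15,17,19,21,23,25,27,29,31} = 0⊕1⊕1⊕1⊕0⊕0⊕1⊕0⊕0⊕1⊕1⊕1⊕1⊕0⊕1 = 1
p2 = XOR of data positions {3,6,7,10,11,14,15,18,19,22,23,26,27,30,31} = 0⊕1⊕1⊕0⊕0⊕1⊕1⊕0⊕0⊕1⊕1⊕1⊕1⊕1⊕1 = 0
p4 = XOR of data positions {5,6,7,12,13,14,15,20,21,22,23,28,29,30,31} = 1⊕1⊕1⊕0⊕0⊕1⊕1⊕0⊕1⊕1⊕1⊕0⊕0⊕1⊕1 = 0
p8 = XOR of data positions {9,10,11,12,13,14,15,24,25,26,27,28,29,30,31} = 1⊕0⊕0⊕0⊕0⊕1⊕1⊕0⊕1⊕1⊕1⊕0⊕0⊕1⊕1 = 0
p16 = XOR of data positions {17,18,19,20,21,22,23,24,25,26,27,28,29,30,31} = 0⊕0⊕0⊕0⊕1⊕1⊕1⊕0⊕1⊕1⊕1⊕0⊕0⊕1⊕1 = 0
Codeword b1..b31 = 1000111010000110000011101110011

1000111010000110000011101110011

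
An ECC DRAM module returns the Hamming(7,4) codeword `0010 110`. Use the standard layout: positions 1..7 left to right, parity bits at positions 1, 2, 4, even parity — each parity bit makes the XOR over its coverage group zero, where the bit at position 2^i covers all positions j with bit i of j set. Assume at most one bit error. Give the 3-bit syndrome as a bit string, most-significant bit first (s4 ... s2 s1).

000

s1: b1⊕b3⊕b5⊕b7 = 0⊕1⊕1⊕0 = 0
s2: b2⊕b3⊕b6⊕b7 = 0⊕1⊕1⊕0 = 0
s4: b4⊕b5⊕b6⊕b7 = 0⊕1⊕1⊕0 = 0
Syndrome (s4...s1) = 000 → position 0 (no error).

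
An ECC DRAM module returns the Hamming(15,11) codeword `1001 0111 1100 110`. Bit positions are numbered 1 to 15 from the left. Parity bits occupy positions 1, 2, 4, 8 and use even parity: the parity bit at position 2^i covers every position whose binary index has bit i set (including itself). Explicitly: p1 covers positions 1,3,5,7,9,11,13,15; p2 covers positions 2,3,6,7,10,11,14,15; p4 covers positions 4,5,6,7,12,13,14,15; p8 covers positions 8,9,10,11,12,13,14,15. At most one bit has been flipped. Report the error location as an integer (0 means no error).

s1: b1⊕b3⊕b5⊕b7⊕b9⊕b11⊕b13⊕b15 = 1⊕0⊕0⊕1⊕1⊕0⊕1⊕0 = 0
s2: b2⊕b3⊕b6⊕b7⊕b10⊕b11⊕b14⊕b15 = 0⊕0⊕1⊕1⊕1⊕0⊕1⊕0 = 0
s4: b4⊕b5⊕b6⊕b7⊕b12⊕b13⊕b14⊕b15 = 1⊕0⊕1⊕1⊕0⊕1⊕1⊕0 = 1
s8: b8⊕b9⊕b10⊕b11⊕b12⊕b13⊕b14⊕b15 = 1⊕1⊕1⊕0⊕0⊕1⊕1⊕0 = 1
Syndrome (s8...s1) = 1100 → position 12.

12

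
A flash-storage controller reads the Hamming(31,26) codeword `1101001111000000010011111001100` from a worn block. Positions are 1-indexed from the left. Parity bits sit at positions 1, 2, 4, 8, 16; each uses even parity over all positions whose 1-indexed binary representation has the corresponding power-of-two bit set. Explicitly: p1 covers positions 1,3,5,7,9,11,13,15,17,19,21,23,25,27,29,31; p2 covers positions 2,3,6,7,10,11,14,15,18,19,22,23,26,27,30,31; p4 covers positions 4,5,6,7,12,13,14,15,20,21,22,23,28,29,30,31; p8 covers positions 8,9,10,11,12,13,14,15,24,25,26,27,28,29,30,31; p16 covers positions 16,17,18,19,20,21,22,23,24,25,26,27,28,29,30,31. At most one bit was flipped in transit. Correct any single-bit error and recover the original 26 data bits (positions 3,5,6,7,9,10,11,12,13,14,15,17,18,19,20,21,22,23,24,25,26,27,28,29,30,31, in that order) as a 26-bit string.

s1: b1⊕b3⊕b5⊕b7⊕b9⊕b11⊕b13⊕b15⊕b17⊕b19⊕b21⊕b23⊕b25⊕b27⊕b29⊕b31 = 1⊕0⊕0⊕1⊕1⊕0⊕0⊕0⊕0⊕0⊕1⊕1⊕1⊕0⊕1⊕0 = 1
s2: b2⊕b3⊕b6⊕b7⊕b10⊕b11⊕b14⊕b15⊕b18⊕b19⊕b22⊕b23⊕b26⊕b27⊕b30⊕b31 = 1⊕0⊕0⊕1⊕1⊕0⊕0⊕0⊕1⊕0⊕1⊕1⊕0⊕0⊕0⊕0 = 0
s4: b4⊕b5⊕b6⊕b7⊕b12⊕b13⊕b14⊕b15⊕b20⊕b21⊕b22⊕b23⊕b28⊕b29⊕b30⊕b31 = 1⊕0⊕0⊕1⊕0⊕0⊕0⊕0⊕0⊕1⊕1⊕1⊕1⊕1⊕0⊕0 = 1
s8: b8⊕b9⊕b10⊕b11⊕b12⊕b13⊕b14⊕b15⊕b24⊕b25⊕b26⊕b27⊕b28⊕b29⊕b30⊕b31 = 1⊕1⊕1⊕0⊕0⊕0⊕0⊕0⊕1⊕1⊕0⊕0⊕1⊕1⊕0⊕0 = 1
s16: b16⊕b17⊕b18⊕b19⊕b20⊕b21⊕b22⊕b23⊕b24⊕b25⊕b26⊕b27⊕b28⊕b29⊕b30⊕b31 = 0⊕0⊕1⊕0⊕0⊕1⊕1⊕1⊕1⊕1⊕0⊕0⊕1⊕1⊕0⊕0 = 0
Syndrome (s16...s1) = 01101 → position 13.
Flip bit 13: corrected codeword = 1101001111001000010011111001100
Data bits at positions 3,5,6,7,9,10,11,12,13,14,15,17,18,19,20,21,22,23,24,25,26,27,28,29,30,31: 00011100100010011111001100

00011100100010011111001100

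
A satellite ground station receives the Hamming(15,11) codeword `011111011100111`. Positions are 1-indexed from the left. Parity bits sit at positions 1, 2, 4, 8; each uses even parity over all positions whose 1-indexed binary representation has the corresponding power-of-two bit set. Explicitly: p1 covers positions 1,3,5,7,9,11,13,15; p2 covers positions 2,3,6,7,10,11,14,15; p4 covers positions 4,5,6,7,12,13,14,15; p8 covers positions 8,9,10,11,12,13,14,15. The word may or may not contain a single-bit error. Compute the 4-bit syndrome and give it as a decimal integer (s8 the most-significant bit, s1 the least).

1

s1: b1⊕b3⊕b5⊕b7⊕b9⊕b11⊕b13⊕b15 = 0⊕1⊕1⊕0⊕1⊕0⊕1⊕1 = 1
s2: b2⊕b3⊕b6⊕b7⊕b10⊕b11⊕b14⊕b15 = 1⊕1⊕1⊕0⊕1⊕0⊕1⊕1 = 0
s4: b4⊕b5⊕b6⊕b7⊕b12⊕b13⊕b14⊕b15 = 1⊕1⊕1⊕0⊕0⊕1⊕1⊕1 = 0
s8: b8⊕b9⊕b10⊕b11⊕b12⊕b13⊕b14⊕b15 = 1⊕1⊕1⊕0⊕0⊕1⊕1⊕1 = 0
Syndrome (s8...s1) = 0001 → position 1.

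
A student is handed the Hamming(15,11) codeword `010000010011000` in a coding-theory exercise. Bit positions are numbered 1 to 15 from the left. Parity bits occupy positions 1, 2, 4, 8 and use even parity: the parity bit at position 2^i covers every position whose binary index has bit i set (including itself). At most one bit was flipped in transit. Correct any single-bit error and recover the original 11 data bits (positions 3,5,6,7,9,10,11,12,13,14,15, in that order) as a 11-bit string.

s1: b1⊕b3⊕b5⊕b7⊕b9⊕b11⊕b13⊕b15 = 0⊕0⊕0⊕0⊕0⊕1⊕0⊕0 = 1
s2: b2⊕b3⊕b6⊕b7⊕b10⊕b11⊕b14⊕b15 = 1⊕0⊕0⊕0⊕0⊕1⊕0⊕0 = 0
s4: b4⊕b5⊕b6⊕b7⊕b12⊕b13⊕b14⊕b15 = 0⊕0⊕0⊕0⊕1⊕0⊕0⊕0 = 1
s8: b8⊕b9⊕b10⊕b11⊕b12⊕b13⊕b14⊕b15 = 1⊕0⊕0⊕1⊕1⊕0⊕0⊕0 = 1
Syndrome (s8...s1) = 1101 → position 13.
Flip bit 13: corrected codeword = 010000010011100
Data bits at positions 3,5,6,7,9,10,11,12,13,14,15: 00000011100

00000011100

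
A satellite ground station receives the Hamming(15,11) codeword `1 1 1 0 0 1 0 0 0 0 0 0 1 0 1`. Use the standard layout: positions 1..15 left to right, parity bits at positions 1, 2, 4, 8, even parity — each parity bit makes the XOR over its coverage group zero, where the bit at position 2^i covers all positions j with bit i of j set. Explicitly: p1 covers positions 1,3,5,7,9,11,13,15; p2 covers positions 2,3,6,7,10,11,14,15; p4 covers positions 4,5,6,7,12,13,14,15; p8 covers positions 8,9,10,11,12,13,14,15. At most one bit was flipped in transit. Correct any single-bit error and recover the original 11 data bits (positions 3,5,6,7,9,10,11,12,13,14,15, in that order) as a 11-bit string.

10100000101

s1: b1⊕b3⊕b5⊕b7⊕b9⊕b11⊕b13⊕b15 = 1⊕1⊕0⊕0⊕0⊕0⊕1⊕1 = 0
s2: b2⊕b3⊕b6⊕b7⊕b10⊕b11⊕b14⊕b15 = 1⊕1⊕1⊕0⊕0⊕0⊕0⊕1 = 0
s4: b4⊕b5⊕b6⊕b7⊕b12⊕b13⊕b14⊕b15 = 0⊕0⊕1⊕0⊕0⊕1⊕0⊕1 = 1
s8: b8⊕b9⊕b10⊕b11⊕b12⊕b13⊕b14⊕b15 = 0⊕0⊕0⊕0⊕0⊕1⊕0⊕1 = 0
Syndrome (s8...s1) = 0100 → position 4.
Flip bit 4: corrected codeword = 111101000000101
Data bits at positions 3,5,6,7,9,10,11,12,13,14,15: 10100000101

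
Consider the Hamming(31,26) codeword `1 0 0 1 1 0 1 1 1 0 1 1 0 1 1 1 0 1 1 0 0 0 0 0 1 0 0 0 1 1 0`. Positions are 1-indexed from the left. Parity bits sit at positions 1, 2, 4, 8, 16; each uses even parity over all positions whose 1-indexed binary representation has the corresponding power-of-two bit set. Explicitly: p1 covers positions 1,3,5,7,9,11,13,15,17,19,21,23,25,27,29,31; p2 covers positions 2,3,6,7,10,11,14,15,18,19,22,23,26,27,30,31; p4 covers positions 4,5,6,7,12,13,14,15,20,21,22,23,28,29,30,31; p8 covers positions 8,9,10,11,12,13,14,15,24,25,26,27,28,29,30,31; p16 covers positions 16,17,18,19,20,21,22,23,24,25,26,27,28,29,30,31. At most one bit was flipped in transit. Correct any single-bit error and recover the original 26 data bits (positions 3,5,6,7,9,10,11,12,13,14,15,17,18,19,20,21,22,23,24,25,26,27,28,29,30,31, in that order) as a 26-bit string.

s1: b1⊕b3⊕b5⊕b7⊕b9⊕b11⊕b13⊕b15⊕b17⊕b19⊕b21⊕b23⊕b25⊕b27⊕b29⊕b31 = 1⊕0⊕1⊕1⊕1⊕1⊕0⊕1⊕0⊕1⊕0⊕0⊕1⊕0⊕1⊕0 = 1
s2: b2⊕b3⊕b6⊕b7⊕b10⊕b11⊕b14⊕b15⊕b18⊕b19⊕b22⊕b23⊕b26⊕b27⊕b30⊕b31 = 0⊕0⊕0⊕1⊕0⊕1⊕1⊕1⊕1⊕1⊕0⊕0⊕0⊕0⊕1⊕0 = 1
s4: b4⊕b5⊕b6⊕b7⊕b12⊕b13⊕b14⊕b15⊕b20⊕b21⊕b22⊕b23⊕b28⊕b29⊕b30⊕b31 = 1⊕1⊕0⊕1⊕1⊕0⊕1⊕1⊕0⊕0⊕0⊕0⊕0⊕1⊕1⊕0 = 0
s8: b8⊕b9⊕b10⊕b11⊕b12⊕b13⊕b14⊕b15⊕b24⊕b25⊕b26⊕b27⊕b28⊕b29⊕b30⊕b31 = 1⊕1⊕0⊕1⊕1⊕0⊕1⊕1⊕0⊕1⊕0⊕0⊕0⊕1⊕1⊕0 = 1
s16: b16⊕b17⊕b18⊕b19⊕b20⊕b21⊕b22⊕b23⊕b24⊕b25⊕b26⊕b27⊕b28⊕b29⊕b30⊕b31 = 1⊕0⊕1⊕1⊕0⊕0⊕0⊕0⊕0⊕1⊕0⊕0⊕0⊕1⊕1⊕0 = 0
Syndrome (s16...s1) = 01011 → position 11.
Flip bit 11: corrected codeword = 1001101110010111011000001000110
Data bits at positions 3,5,6,7,9,10,11,12,13,14,15,17,18,19,20,21,22,23,24,25,26,27,28,29,30,31: 01011001011011000001000110

01011001011011000001000110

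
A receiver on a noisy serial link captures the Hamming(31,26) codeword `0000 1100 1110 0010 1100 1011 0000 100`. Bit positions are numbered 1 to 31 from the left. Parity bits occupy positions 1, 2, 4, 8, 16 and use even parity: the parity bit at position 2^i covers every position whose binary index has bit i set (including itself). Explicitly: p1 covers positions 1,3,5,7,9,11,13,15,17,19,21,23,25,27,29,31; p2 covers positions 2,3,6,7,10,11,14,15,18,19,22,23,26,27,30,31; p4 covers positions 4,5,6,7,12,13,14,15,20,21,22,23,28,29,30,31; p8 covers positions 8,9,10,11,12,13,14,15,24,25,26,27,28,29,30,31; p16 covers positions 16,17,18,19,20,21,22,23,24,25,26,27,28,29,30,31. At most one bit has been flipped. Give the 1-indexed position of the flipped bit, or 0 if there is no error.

0

s1: b1⊕b3⊕b5⊕b7⊕b9⊕b11⊕b13⊕b15⊕b17⊕b19⊕b21⊕b23⊕b25⊕b27⊕b29⊕b31 = 0⊕0⊕1⊕0⊕1⊕1⊕0⊕1⊕1⊕0⊕1⊕1⊕0⊕0⊕1⊕0 = 0
s2: b2⊕b3⊕b6⊕b7⊕b10⊕b11⊕b14⊕b15⊕b18⊕b19⊕b22⊕b23⊕b26⊕b27⊕b30⊕b31 = 0⊕0⊕1⊕0⊕1⊕1⊕0⊕1⊕1⊕0⊕0⊕1⊕0⊕0⊕0⊕0 = 0
s4: b4⊕b5⊕b6⊕b7⊕b12⊕b13⊕b14⊕b15⊕b20⊕b21⊕b22⊕b23⊕b28⊕b29⊕b30⊕b31 = 0⊕1⊕1⊕0⊕0⊕0⊕0⊕1⊕0⊕1⊕0⊕1⊕0⊕1⊕0⊕0 = 0
s8: b8⊕b9⊕b10⊕b11⊕b12⊕b13⊕b14⊕b15⊕b24⊕b25⊕b26⊕b27⊕b28⊕b29⊕b30⊕b31 = 0⊕1⊕1⊕1⊕0⊕0⊕0⊕1⊕1⊕0⊕0⊕0⊕0⊕1⊕0⊕0 = 0
s16: b16⊕b17⊕b18⊕b19⊕b20⊕b21⊕b22⊕b23⊕b24⊕b25⊕b26⊕b27⊕b28⊕b29⊕b30⊕b31 = 0⊕1⊕1⊕0⊕0⊕1⊕0⊕1⊕1⊕0⊕0⊕0⊕0⊕1⊕0⊕0 = 0
Syndrome (s16...s1) = 00000 → position 0 (no error).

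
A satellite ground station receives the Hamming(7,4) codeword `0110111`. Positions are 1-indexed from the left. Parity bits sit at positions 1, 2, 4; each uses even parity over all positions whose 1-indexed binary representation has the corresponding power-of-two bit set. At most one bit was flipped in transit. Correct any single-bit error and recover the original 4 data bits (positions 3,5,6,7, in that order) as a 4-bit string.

s1: b1⊕b3⊕b5⊕b7 = 0⊕1⊕1⊕1 = 1
s2: b2⊕b3⊕b6⊕b7 = 1⊕1⊕1⊕1 = 0
s4: b4⊕b5⊕b6⊕b7 = 0⊕1⊕1⊕1 = 1
Syndrome (s4...s1) = 101 → position 5.
Flip bit 5: corrected codeword = 0110011
Data bits at positions 3,5,6,7: 1011

1011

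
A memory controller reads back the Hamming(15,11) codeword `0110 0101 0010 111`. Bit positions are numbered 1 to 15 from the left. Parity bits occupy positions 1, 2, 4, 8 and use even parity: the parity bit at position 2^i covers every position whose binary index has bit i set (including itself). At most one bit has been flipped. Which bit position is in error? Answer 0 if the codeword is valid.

8

s1: b1⊕b3⊕b5⊕b7⊕b9⊕b11⊕b13⊕b15 = 0⊕1⊕0⊕0⊕0⊕1⊕1⊕1 = 0
s2: b2⊕b3⊕b6⊕b7⊕b10⊕b11⊕b14⊕b15 = 1⊕1⊕1⊕0⊕0⊕1⊕1⊕1 = 0
s4: b4⊕b5⊕b6⊕b7⊕b12⊕b13⊕b14⊕b15 = 0⊕0⊕1⊕0⊕0⊕1⊕1⊕1 = 0
s8: b8⊕b9⊕b10⊕b11⊕b12⊕b13⊕b14⊕b15 = 1⊕0⊕0⊕1⊕0⊕1⊕1⊕1 = 1
Syndrome (s8...s1) = 1000 → position 8.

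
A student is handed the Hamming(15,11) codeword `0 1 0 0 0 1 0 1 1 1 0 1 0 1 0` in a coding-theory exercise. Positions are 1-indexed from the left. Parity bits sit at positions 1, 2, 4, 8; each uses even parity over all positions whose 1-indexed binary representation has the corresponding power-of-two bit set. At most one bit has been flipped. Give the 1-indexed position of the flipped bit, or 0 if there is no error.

13

s1: b1⊕b3⊕b5⊕b7⊕b9⊕b11⊕b13⊕b15 = 0⊕0⊕0⊕0⊕1⊕0⊕0⊕0 = 1
s2: b2⊕b3⊕b6⊕b7⊕b10⊕b11⊕b14⊕b15 = 1⊕0⊕1⊕0⊕1⊕0⊕1⊕0 = 0
s4: b4⊕b5⊕b6⊕b7⊕b12⊕b13⊕b14⊕b15 = 0⊕0⊕1⊕0⊕1⊕0⊕1⊕0 = 1
s8: b8⊕b9⊕b10⊕b11⊕b12⊕b13⊕b14⊕b15 = 1⊕1⊕1⊕0⊕1⊕0⊕1⊕0 = 1
Syndrome (s8...s1) = 1101 → position 13.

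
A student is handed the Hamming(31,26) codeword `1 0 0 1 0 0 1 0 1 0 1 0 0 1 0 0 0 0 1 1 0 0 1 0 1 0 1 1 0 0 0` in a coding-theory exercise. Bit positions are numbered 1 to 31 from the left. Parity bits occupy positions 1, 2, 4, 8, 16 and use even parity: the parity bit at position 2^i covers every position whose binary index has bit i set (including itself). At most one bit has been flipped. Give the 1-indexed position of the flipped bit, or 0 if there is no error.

0

s1: b1⊕b3⊕b5⊕b7⊕b9⊕b11⊕b13⊕b15⊕b17⊕b19⊕b21⊕b23⊕b25⊕b27⊕b29⊕b31 = 1⊕0⊕0⊕1⊕1⊕1⊕0⊕0⊕0⊕1⊕0⊕1⊕1⊕1⊕0⊕0 = 0
s2: b2⊕b3⊕b6⊕b7⊕b10⊕b11⊕b14⊕b15⊕b18⊕b19⊕b22⊕b23⊕b26⊕b27⊕b30⊕b31 = 0⊕0⊕0⊕1⊕0⊕1⊕1⊕0⊕0⊕1⊕0⊕1⊕0⊕1⊕0⊕0 = 0
s4: b4⊕b5⊕b6⊕b7⊕b12⊕b13⊕b14⊕b15⊕b20⊕b21⊕b22⊕b23⊕b28⊕b29⊕b30⊕b31 = 1⊕0⊕0⊕1⊕0⊕0⊕1⊕0⊕1⊕0⊕0⊕1⊕1⊕0⊕0⊕0 = 0
s8: b8⊕b9⊕b10⊕b11⊕b12⊕b13⊕b14⊕b15⊕b24⊕b25⊕b26⊕b27⊕b28⊕b29⊕b30⊕b31 = 0⊕1⊕0⊕1⊕0⊕0⊕1⊕0⊕0⊕1⊕0⊕1⊕1⊕0⊕0⊕0 = 0
s16: b16⊕b17⊕b18⊕b19⊕b20⊕b21⊕b22⊕b23⊕b24⊕b25⊕b26⊕b27⊕b28⊕b29⊕b30⊕b31 = 0⊕0⊕0⊕1⊕1⊕0⊕0⊕1⊕0⊕1⊕0⊕1⊕1⊕0⊕0⊕0 = 0
Syndrome (s16...s1) = 00000 → position 0 (no error).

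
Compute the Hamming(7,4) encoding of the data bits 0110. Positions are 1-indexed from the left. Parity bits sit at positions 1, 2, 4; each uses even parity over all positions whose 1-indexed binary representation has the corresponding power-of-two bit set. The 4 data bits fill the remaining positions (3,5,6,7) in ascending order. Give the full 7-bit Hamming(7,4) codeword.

1100110

Place data bits at non-power-of-two positions: b3=0, b5=1, b6=1, b7=0.
p1 = XOR of data positions {3,5,7} = 0⊕1⊕0 = 1
p2 = XOR of data positions {3,6,7} = 0⊕1⊕0 = 1
p4 = XOR of data positions {5,6,7} = 1⊕1⊕0 = 0
Codeword b1..b7 = 1100110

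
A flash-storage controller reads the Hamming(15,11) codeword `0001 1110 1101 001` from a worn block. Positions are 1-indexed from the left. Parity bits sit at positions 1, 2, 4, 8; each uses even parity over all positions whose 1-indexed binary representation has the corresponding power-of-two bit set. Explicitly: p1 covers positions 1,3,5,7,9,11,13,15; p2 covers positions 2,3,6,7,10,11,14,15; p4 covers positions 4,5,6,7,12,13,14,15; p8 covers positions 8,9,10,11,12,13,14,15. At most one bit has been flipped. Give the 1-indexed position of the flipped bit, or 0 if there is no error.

0

s1: b1⊕b3⊕b5⊕b7⊕b9⊕b11⊕b13⊕b15 = 0⊕0⊕1⊕1⊕1⊕0⊕0⊕1 = 0
s2: b2⊕b3⊕b6⊕b7⊕b10⊕b11⊕b14⊕b15 = 0⊕0⊕1⊕1⊕1⊕0⊕0⊕1 = 0
s4: b4⊕b5⊕b6⊕b7⊕b12⊕b13⊕b14⊕b15 = 1⊕1⊕1⊕1⊕1⊕0⊕0⊕1 = 0
s8: b8⊕b9⊕b10⊕b11⊕b12⊕b13⊕b14⊕b15 = 0⊕1⊕1⊕0⊕1⊕0⊕0⊕1 = 0
Syndrome (s8...s1) = 0000 → position 0 (no error).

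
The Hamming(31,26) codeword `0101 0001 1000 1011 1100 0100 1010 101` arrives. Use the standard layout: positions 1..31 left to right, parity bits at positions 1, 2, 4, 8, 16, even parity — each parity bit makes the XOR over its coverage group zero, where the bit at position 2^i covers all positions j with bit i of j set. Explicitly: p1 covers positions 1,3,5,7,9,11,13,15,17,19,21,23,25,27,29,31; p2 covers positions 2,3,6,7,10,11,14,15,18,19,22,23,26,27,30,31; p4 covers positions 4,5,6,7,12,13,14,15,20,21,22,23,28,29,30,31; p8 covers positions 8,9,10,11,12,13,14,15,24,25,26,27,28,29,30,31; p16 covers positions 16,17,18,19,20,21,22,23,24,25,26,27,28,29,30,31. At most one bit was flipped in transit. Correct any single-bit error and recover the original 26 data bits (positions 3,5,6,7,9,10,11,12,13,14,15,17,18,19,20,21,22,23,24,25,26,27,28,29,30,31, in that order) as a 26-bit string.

s1: b1⊕b3⊕b5⊕b7⊕b9⊕b11⊕b13⊕b15⊕b17⊕b19⊕b21⊕b23⊕b25⊕b27⊕b29⊕b31 = 0⊕0⊕0⊕0⊕1⊕0⊕1⊕1⊕1⊕0⊕0⊕0⊕1⊕1⊕1⊕1 = 0
s2: b2⊕b3⊕b6⊕b7⊕b10⊕b11⊕b14⊕b15⊕b18⊕b19⊕b22⊕b23⊕b26⊕b27⊕b30⊕b31 = 1⊕0⊕0⊕0⊕0⊕0⊕0⊕1⊕1⊕0⊕1⊕0⊕0⊕1⊕0⊕1 = 0
s4: b4⊕b5⊕b6⊕b7⊕b12⊕b13⊕b14⊕b15⊕b20⊕b21⊕b22⊕b23⊕b28⊕b29⊕b30⊕b31 = 1⊕0⊕0⊕0⊕0⊕1⊕0⊕1⊕0⊕0⊕1⊕0⊕0⊕1⊕0⊕1 = 0
s8: b8⊕b9⊕b10⊕b11⊕b12⊕b13⊕b14⊕b15⊕b24⊕b25⊕b26⊕b27⊕b28⊕b29⊕b30⊕b31 = 1⊕1⊕0⊕0⊕0⊕1⊕0⊕1⊕0⊕1⊕0⊕1⊕0⊕1⊕0⊕1 = 0
s16: b16⊕b17⊕b18⊕b19⊕b20⊕b21⊕b22⊕b23⊕b24⊕b25⊕b26⊕b27⊕b28⊕b29⊕b30⊕b31 = 1⊕1⊕1⊕0⊕0⊕0⊕1⊕0⊕0⊕1⊕0⊕1⊕0⊕1⊕0⊕1 = 0
Syndrome (s16...s1) = 00000 → position 0 (no error).
No correction needed.
Data bits at positions 3,5,6,7,9,10,11,12,13,14,15,17,18,19,20,21,22,23,24,25,26,27,28,29,30,31: 00001000101110001001010101

00001000101110001001010101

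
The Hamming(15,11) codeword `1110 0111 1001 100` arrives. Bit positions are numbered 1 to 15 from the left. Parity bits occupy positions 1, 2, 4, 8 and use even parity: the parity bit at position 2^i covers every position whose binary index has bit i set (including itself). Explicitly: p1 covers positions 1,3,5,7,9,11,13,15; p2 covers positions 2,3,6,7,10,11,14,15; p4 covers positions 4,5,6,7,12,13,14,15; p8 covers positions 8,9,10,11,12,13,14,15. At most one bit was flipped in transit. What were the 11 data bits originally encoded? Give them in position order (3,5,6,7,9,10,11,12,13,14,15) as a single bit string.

s1: b1⊕b3⊕b5⊕b7⊕b9⊕b11⊕b13⊕b15 = 1⊕1⊕0⊕1⊕1⊕0⊕1⊕0 = 1
s2: b2⊕b3⊕b6⊕b7⊕b10⊕b11⊕b14⊕b15 = 1⊕1⊕1⊕1⊕0⊕0⊕0⊕0 = 0
s4: b4⊕b5⊕b6⊕b7⊕b12⊕b13⊕b14⊕b15 = 0⊕0⊕1⊕1⊕1⊕1⊕0⊕0 = 0
s8: b8⊕b9⊕b10⊕b11⊕b12⊕b13⊕b14⊕b15 = 1⊕1⊕0⊕0⊕1⊕1⊕0⊕0 = 0
Syndrome (s8...s1) = 0001 → position 1.
Flip bit 1: corrected codeword = 011001111001100
Data bits at positions 3,5,6,7,9,10,11,12,13,14,15: 10111001100

10111001100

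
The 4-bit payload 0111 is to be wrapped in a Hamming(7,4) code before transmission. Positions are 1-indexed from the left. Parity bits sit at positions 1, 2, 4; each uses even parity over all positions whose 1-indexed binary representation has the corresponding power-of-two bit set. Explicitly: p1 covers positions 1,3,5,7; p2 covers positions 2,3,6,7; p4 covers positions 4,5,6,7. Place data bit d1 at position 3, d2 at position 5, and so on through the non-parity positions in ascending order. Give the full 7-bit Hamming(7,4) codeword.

0001111

Place data bits at non-power-of-two positions: b3=0, b5=1, b6=1, b7=1.
p1 = XOR of data positions {3,5,7} = 0⊕1⊕1 = 0
p2 = XOR of data positions {3,6,7} = 0⊕1⊕1 = 0
p4 = XOR of data positions {5,6,7} = 1⊕1⊕1 = 1
Codeword b1..b7 = 0001111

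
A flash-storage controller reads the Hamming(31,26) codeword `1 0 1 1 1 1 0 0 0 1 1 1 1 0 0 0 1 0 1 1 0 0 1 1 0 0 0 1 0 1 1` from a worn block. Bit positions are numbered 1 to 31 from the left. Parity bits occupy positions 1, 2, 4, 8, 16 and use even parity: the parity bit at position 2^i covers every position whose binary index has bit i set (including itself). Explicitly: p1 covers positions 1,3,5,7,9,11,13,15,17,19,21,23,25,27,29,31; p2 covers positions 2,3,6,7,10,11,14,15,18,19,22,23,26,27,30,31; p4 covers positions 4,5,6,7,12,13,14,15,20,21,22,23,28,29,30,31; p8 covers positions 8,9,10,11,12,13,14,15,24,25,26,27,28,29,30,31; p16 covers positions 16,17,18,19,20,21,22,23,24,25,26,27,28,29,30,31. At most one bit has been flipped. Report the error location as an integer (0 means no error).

s1: b1⊕b3⊕b5⊕b7⊕b9⊕b11⊕b13⊕b15⊕b17⊕b19⊕b21⊕b23⊕b25⊕b27⊕b29⊕b31 = 1⊕1⊕1⊕0⊕0⊕1⊕1⊕0⊕1⊕1⊕0⊕1⊕0⊕0⊕0⊕1 = 1
s2: b2⊕b3⊕b6⊕b7⊕b10⊕b11⊕b14⊕b15⊕b18⊕b19⊕b22⊕b23⊕b26⊕b27⊕b30⊕b31 = 0⊕1⊕1⊕0⊕1⊕1⊕0⊕0⊕0⊕1⊕0⊕1⊕0⊕0⊕1⊕1 = 0
s4: b4⊕b5⊕b6⊕b7⊕b12⊕b13⊕b14⊕b15⊕b20⊕b21⊕b22⊕b23⊕b28⊕b29⊕b30⊕b31 = 1⊕1⊕1⊕0⊕1⊕1⊕0⊕0⊕1⊕0⊕0⊕1⊕1⊕0⊕1⊕1 = 0
s8: b8⊕b9⊕b10⊕b11⊕b12⊕b13⊕b14⊕b15⊕b24⊕b25⊕b26⊕b27⊕b28⊕b29⊕b30⊕b31 = 0⊕0⊕1⊕1⊕1⊕1⊕0⊕0⊕1⊕0⊕0⊕0⊕1⊕0⊕1⊕1 = 0
s16: b16⊕b17⊕b18⊕b19⊕b20⊕b21⊕b22⊕b23⊕b24⊕b25⊕b26⊕b27⊕b28⊕b29⊕b30⊕b31 = 0⊕1⊕0⊕1⊕1⊕0⊕0⊕1⊕1⊕0⊕0⊕0⊕1⊕0⊕1⊕1 = 0
Syndrome (s16...s1) = 00001 → position 1.

1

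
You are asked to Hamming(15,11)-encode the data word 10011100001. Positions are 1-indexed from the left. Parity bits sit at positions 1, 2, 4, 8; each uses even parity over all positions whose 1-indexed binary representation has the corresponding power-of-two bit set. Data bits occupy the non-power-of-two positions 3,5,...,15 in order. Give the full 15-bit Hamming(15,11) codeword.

Place data bits at non-power-of-two positions: b3=1, b5=0, b6=0, b7=1, b9=1, b10=1, b11=0, b12=0, b13=0, b14=0, b15=1.
p1 = XOR of data positions {3,5,7,9,11,13,15} = 1⊕0⊕1⊕1⊕0⊕0⊕1 = 0
p2 = XOR of data positions {3,6,7,10,11,14,15} = 1⊕0⊕1⊕1⊕0⊕0⊕1 = 0
p4 = XOR of data positions {5,6,7,12,13,14,15} = 0⊕0⊕1⊕0⊕0⊕0⊕1 = 0
p8 = XOR of data positions {9,10,11,12,13,14,15} = 1⊕1⊕0⊕0⊕0⊕0⊕1 = 1
Codeword b1..b15 = 001000111100001

001000111100001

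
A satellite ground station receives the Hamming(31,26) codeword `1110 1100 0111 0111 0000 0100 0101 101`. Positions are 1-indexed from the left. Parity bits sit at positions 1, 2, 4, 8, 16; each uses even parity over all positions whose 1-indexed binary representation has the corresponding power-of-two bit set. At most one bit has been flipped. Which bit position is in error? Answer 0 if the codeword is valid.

s1: b1⊕b3⊕b5⊕b7⊕b9⊕b11⊕b13⊕b15⊕b17⊕b19⊕b21⊕b23⊕b25⊕b27⊕b29⊕b31 = 1⊕1⊕1⊕0⊕0⊕1⊕0⊕1⊕0⊕0⊕0⊕0⊕0⊕0⊕1⊕1 = 1
s2: b2⊕b3⊕b6⊕b7⊕b10⊕b11⊕b14⊕b15⊕b18⊕b19⊕b22⊕b23⊕b26⊕b27⊕b30⊕b31 = 1⊕1⊕1⊕0⊕1⊕1⊕1⊕1⊕0⊕0⊕1⊕0⊕1⊕0⊕0⊕1 = 0
s4: b4⊕b5⊕b6⊕b7⊕b12⊕b13⊕b14⊕b15⊕b20⊕b21⊕b22⊕b23⊕b28⊕b29⊕b30⊕b31 = 0⊕1⊕1⊕0⊕1⊕0⊕1⊕1⊕0⊕0⊕1⊕0⊕1⊕1⊕0⊕1 = 1
s8: b8⊕b9⊕b10⊕b11⊕b12⊕b13⊕b14⊕b15⊕b24⊕b25⊕b26⊕b27⊕b28⊕b29⊕b30⊕b31 = 0⊕0⊕1⊕1⊕1⊕0⊕1⊕1⊕0⊕0⊕1⊕0⊕1⊕1⊕0⊕1 = 1
s16: b16⊕b17⊕b18⊕b19⊕b20⊕b21⊕b22⊕b23⊕b24⊕b25⊕b26⊕b27⊕b28⊕b29⊕b30⊕b31 = 1⊕0⊕0⊕0⊕0⊕0⊕1⊕0⊕0⊕0⊕1⊕0⊕1⊕1⊕0⊕1 = 0
Syndrome (s16...s1) = 01101 → position 13.

13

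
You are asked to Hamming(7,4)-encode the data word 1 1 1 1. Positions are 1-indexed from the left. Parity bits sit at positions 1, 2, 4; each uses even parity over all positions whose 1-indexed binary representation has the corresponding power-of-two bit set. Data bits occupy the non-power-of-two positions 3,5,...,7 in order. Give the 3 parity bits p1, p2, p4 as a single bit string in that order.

Place data bits at non-power-of-two positions: b3=1, b5=1, b6=1, b7=1.
p1 = XOR of data positions {3,5,7} = 1⊕1⊕1 = 1
p2 = XOR of data positions {3,6,7} = 1⊕1⊕1 = 1
p4 = XOR of data positions {5,6,7} = 1⊕1⊕1 = 1
Parity bits p1,p2,p4 = 111

111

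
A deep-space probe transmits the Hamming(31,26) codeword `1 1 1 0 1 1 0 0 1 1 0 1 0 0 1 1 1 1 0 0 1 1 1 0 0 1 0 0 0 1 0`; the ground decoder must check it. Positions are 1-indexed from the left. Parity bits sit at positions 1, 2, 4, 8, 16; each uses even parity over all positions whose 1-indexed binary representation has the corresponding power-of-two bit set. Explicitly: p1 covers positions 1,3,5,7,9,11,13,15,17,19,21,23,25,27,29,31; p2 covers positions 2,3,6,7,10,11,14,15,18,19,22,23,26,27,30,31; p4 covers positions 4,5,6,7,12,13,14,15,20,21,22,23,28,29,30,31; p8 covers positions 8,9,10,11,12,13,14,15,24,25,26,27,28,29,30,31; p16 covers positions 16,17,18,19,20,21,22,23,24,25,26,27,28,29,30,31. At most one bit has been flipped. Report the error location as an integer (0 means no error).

0

s1: b1⊕b3⊕b5⊕b7⊕b9⊕b11⊕b13⊕b15⊕b17⊕b19⊕b21⊕b23⊕b25⊕b27⊕b29⊕b31 = 1⊕1⊕1⊕0⊕1⊕0⊕0⊕1⊕1⊕0⊕1⊕1⊕0⊕0⊕0⊕0 = 0
s2: b2⊕b3⊕b6⊕b7⊕b10⊕b11⊕b14⊕b15⊕b18⊕b19⊕b22⊕b23⊕b26⊕b27⊕b30⊕b31 = 1⊕1⊕1⊕0⊕1⊕0⊕0⊕1⊕1⊕0⊕1⊕1⊕1⊕0⊕1⊕0 = 0
s4: b4⊕b5⊕b6⊕b7⊕b12⊕b13⊕b14⊕b15⊕b20⊕b21⊕b22⊕b23⊕b28⊕b29⊕b30⊕b31 = 0⊕1⊕1⊕0⊕1⊕0⊕0⊕1⊕0⊕1⊕1⊕1⊕0⊕0⊕1⊕0 = 0
s8: b8⊕b9⊕b10⊕b11⊕b12⊕b13⊕b14⊕b15⊕b24⊕b25⊕b26⊕b27⊕b28⊕b29⊕b30⊕b31 = 0⊕1⊕1⊕0⊕1⊕0⊕0⊕1⊕0⊕0⊕1⊕0⊕0⊕0⊕1⊕0 = 0
s16: b16⊕b17⊕b18⊕b19⊕b20⊕b21⊕b22⊕b23⊕b24⊕b25⊕b26⊕b27⊕b28⊕b29⊕b30⊕b31 = 1⊕1⊕1⊕0⊕0⊕1⊕1⊕1⊕0⊕0⊕1⊕0⊕0⊕0⊕1⊕0 = 0
Syndrome (s16...s1) = 00000 → position 0 (no error).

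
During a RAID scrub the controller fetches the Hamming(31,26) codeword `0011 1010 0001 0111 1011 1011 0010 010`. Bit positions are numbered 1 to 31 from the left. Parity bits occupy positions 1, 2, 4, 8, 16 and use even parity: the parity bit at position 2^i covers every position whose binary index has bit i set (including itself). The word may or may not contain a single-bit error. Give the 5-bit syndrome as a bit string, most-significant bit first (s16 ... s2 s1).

10001

s1: b1⊕b3⊕b5⊕b7⊕b9⊕b11⊕b13⊕b15⊕b17⊕b19⊕b21⊕b23⊕b25⊕b27⊕b29⊕b31 = 0⊕1⊕1⊕1⊕0⊕0⊕0⊕1⊕1⊕1⊕1⊕1⊕0⊕1⊕0⊕0 = 1
s2: b2⊕b3⊕b6⊕b7⊕b10⊕b11⊕b14⊕b15⊕b18⊕b19⊕b22⊕b23⊕b26⊕b27⊕b30⊕b31 = 0⊕1⊕0⊕1⊕0⊕0⊕1⊕1⊕0⊕1⊕0⊕1⊕0⊕1⊕1⊕0 = 0
s4: b4⊕b5⊕b6⊕b7⊕b12⊕b13⊕b14⊕b15⊕b20⊕b21⊕b22⊕b23⊕b28⊕b29⊕b30⊕b31 = 1⊕1⊕0⊕1⊕1⊕0⊕1⊕1⊕1⊕1⊕0⊕1⊕0⊕0⊕1⊕0 = 0
s8: b8⊕b9⊕b10⊕b11⊕b12⊕b13⊕b14⊕b15⊕b24⊕b25⊕b26⊕b27⊕b28⊕b29⊕b30⊕b31 = 0⊕0⊕0⊕0⊕1⊕0⊕1⊕1⊕1⊕0⊕0⊕1⊕0⊕0⊕1⊕0 = 0
s16: b16⊕b17⊕b18⊕b19⊕b20⊕b21⊕b22⊕b23⊕b24⊕b25⊕b26⊕b27⊕b28⊕b29⊕b30⊕b31 = 1⊕1⊕0⊕1⊕1⊕1⊕0⊕1⊕1⊕0⊕0⊕1⊕0⊕0⊕1⊕0 = 1
Syndrome (s16...s1) = 10001 → position 17.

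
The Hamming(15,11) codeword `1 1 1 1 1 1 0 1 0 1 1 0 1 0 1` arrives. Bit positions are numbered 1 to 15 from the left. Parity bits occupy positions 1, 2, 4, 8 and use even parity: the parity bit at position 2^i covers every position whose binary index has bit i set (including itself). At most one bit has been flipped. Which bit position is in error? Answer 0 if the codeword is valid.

s1: b1⊕b3⊕b5⊕b7⊕b9⊕b11⊕b13⊕b15 = 1⊕1⊕1⊕0⊕0⊕1⊕1⊕1 = 0
s2: b2⊕b3⊕b6⊕b7⊕b10⊕b11⊕b14⊕b15 = 1⊕1⊕1⊕0⊕1⊕1⊕0⊕1 = 0
s4: b4⊕b5⊕b6⊕b7⊕b12⊕b13⊕b14⊕b15 = 1⊕1⊕1⊕0⊕0⊕1⊕0⊕1 = 1
s8: b8⊕b9⊕b10⊕b11⊕b12⊕b13⊕b14⊕b15 = 1⊕0⊕1⊕1⊕0⊕1⊕0⊕1 = 1
Syndrome (s8...s1) = 1100 → position 12.

12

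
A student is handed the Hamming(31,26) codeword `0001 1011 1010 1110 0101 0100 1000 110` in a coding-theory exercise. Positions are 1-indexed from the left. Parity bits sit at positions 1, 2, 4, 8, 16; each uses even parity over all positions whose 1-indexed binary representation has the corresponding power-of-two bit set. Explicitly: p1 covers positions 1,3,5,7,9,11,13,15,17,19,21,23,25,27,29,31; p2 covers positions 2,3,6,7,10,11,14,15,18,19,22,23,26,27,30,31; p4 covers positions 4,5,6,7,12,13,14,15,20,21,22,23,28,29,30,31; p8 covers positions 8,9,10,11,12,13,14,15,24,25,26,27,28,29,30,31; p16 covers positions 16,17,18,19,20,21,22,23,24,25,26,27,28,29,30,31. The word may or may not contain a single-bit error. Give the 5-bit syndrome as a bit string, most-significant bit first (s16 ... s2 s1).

s1: b1⊕b3⊕b5⊕b7⊕b9⊕b11⊕b13⊕b15⊕b17⊕b19⊕b21⊕b23⊕b25⊕b27⊕b29⊕b31 = 0⊕0⊕1⊕1⊕1⊕1⊕1⊕1⊕0⊕0⊕0⊕0⊕1⊕0⊕1⊕0 = 0
s2: b2⊕b3⊕b6⊕b7⊕b10⊕b11⊕b14⊕b15⊕b18⊕b19⊕b22⊕b23⊕b26⊕b27⊕b30⊕b31 = 0⊕0⊕0⊕1⊕0⊕1⊕1⊕1⊕1⊕0⊕1⊕0⊕0⊕0⊕1⊕0 = 1
s4: b4⊕b5⊕b6⊕b7⊕b12⊕b13⊕b14⊕b15⊕b20⊕b21⊕b22⊕b23⊕b28⊕b29⊕b30⊕b31 = 1⊕1⊕0⊕1⊕0⊕1⊕1⊕1⊕1⊕0⊕1⊕0⊕0⊕1⊕1⊕0 = 0
s8: b8⊕b9⊕b10⊕b11⊕b12⊕b13⊕b14⊕b15⊕b24⊕b25⊕b26⊕b27⊕b28⊕b29⊕b30⊕b31 = 1⊕1⊕0⊕1⊕0⊕1⊕1⊕1⊕0⊕1⊕0⊕0⊕0⊕1⊕1⊕0 = 1
s16: b16⊕b17⊕b18⊕b19⊕b20⊕b21⊕b22⊕b23⊕b24⊕b25⊕b26⊕b27⊕b28⊕b29⊕b30⊕b31 = 0⊕0⊕1⊕0⊕1⊕0⊕1⊕0⊕0⊕1⊕0⊕0⊕0⊕1⊕1⊕0 = 0
Syndrome (s16...s1) = 01010 → position 10.

01010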